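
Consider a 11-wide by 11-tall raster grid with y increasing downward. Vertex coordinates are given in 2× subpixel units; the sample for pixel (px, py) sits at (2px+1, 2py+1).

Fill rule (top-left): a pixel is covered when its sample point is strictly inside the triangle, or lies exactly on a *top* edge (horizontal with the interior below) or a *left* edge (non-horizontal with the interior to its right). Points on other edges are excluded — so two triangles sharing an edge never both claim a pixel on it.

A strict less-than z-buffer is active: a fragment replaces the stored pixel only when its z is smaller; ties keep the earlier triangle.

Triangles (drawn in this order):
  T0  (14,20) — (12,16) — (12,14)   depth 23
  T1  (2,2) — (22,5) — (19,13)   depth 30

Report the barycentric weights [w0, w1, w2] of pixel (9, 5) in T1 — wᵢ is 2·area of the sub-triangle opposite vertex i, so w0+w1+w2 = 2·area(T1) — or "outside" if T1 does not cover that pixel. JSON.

T0:
  2·area = 4
  edge (14, 20)→(12, 16): d=(-2,-4) top-left  bias=+0
  edge (12, 16)→(12, 14): d=(0,-2) top-left  bias=+0
  edge (12, 14)→(14, 20): d=(2,6) right/bottom  bias=-1
    (4,2)@(9, 5): e=[10,-6,0] → ·  [on edge]
    (5,5)@(11, 11): e=[6,-2,0] → ·  [on edge]
    (6,8)@(13, 17): e=[2,2,0] → ·  [on edge]
  covered (0 px):
    · · · · · · · · · · ·
    · · · · · · · · · · ·
    · · · · · · · · · · ·
    · · · · · · · · · · ·
    · · · · · · · · · · ·
    · · · · · · · · · · ·
    · · · · · · · · · · ·
    · · · · · · · · · · ·
    · · · · · · · · · · ·
    · · · · · · · · · · ·
    · · · · · · · · · · ·
T1:
  2·area = 169
  edge (2, 2)→(22, 5): d=(20,3) right/bottom  bias=-1
  edge (22, 5)→(19, 13): d=(-3,8) right/bottom  bias=-1
  edge (19, 13)→(2, 2): d=(-17,-11) top-left  bias=+0
    (2,1)@(5, 3): e=[11,142,16] → █
    (3,1)@(7, 3): e=[5,126,38] → █
    (4,1)@(9, 3): e=[-1,110,60] → ·
    (2,2)@(5, 5): e=[51,136,-18] → ·
    (3,2)@(7, 5): e=[45,120,4] → █
    (4,2)@(9, 5): e=[39,104,26] → █
    (5,2)@(11, 5): e=[33,88,48] → █
    (6,2)@(13, 5): e=[27,72,70] → █
    (7,2)@(15, 5): e=[21,56,92] → █
    (8,2)@(17, 5): e=[15,40,114] → █
    (9,2)@(19, 5): e=[9,24,136] → █
    (10,2)@(21, 5): e=[3,8,158] → █
    (9,6)@(19, 13): e=[169,0,0] → ·  [on edge]
  covered (22 px):
    · · · · · · · · · · ·
    · · █ █ · · · · · · ·
    · · · █ █ █ █ █ █ █ █
    · · · · · █ █ █ █ █ █
    · · · · · · █ █ █ █ ·
    · · · · · · · · █ █ ·
    · · · · · · · · · · ·
    · · · · · · · · · · ·
    · · · · · · · · · · ·
    · · · · · · · · · · ·
    · · · · · · · · · · ·

Answer: [6,34,129]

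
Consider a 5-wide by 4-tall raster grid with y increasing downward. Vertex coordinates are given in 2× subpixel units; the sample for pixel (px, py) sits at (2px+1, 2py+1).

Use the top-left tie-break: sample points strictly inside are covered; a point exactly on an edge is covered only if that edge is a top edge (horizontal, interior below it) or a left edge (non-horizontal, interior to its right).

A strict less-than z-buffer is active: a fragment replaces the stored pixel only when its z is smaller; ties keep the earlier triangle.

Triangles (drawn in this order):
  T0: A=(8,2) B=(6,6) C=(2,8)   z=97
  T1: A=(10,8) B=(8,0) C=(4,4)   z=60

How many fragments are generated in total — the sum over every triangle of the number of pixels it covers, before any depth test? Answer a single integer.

T0:
  2·area = 12
  edge (8, 2)→(6, 6): d=(-2,4) right/bottom  bias=-1
  edge (6, 6)→(2, 8): d=(-4,2) right/bottom  bias=-1
  edge (2, 8)→(8, 2): d=(6,-6) top-left  bias=+0
    (4,0)@(9, 1): e=[-2,14,0] → .  [on edge]
    (3,1)@(7, 3): e=[2,10,0] → X  [on edge]
    (4,1)@(9, 3): e=[-6,6,12] → .
    (2,2)@(5, 5): e=[6,6,0] → X  [on edge]
    (3,2)@(7, 5): e=[-2,2,12] → .
    (1,3)@(3, 7): e=[10,2,0] → X  [on edge]
    (2,3)@(5, 7): e=[2,-2,12] → .
  covered (3 px):
    . . . . .
    . . . X .
    . . X . .
    . X . . .
T1:
  2·area = 40  (B↔C swapped to make it positive)
  edge (10, 8)→(4, 4): d=(-6,-4) top-left  bias=+0
  edge (4, 4)→(8, 0): d=(4,-4) top-left  bias=+0
  edge (8, 0)→(10, 8): d=(2,8) right/bottom  bias=-1
    (3,0)@(7, 1): e=[30,0,10] → X  [on edge]
    (4,0)@(9, 1): e=[38,8,-6] → .
    (2,1)@(5, 3): e=[10,0,30] → X  [on edge]
    (4,1)@(9, 3): e=[26,16,-2] → .
    (1,2)@(3, 5): e=[-10,0,50] → .  [on edge]
    (2,2)@(5, 5): e=[-2,8,34] → .
    (3,2)@(7, 5): e=[6,16,18] → X
    (4,2)@(9, 5): e=[14,24,2] → X
    (0,3)@(1, 7): e=[-30,0,70] → .  [on edge]
    (3,3)@(7, 7): e=[-6,24,22] → .
    (4,3)@(9, 7): e=[2,32,6] → X
  covered (6 px):
    . . . X .
    . . X X .
    . . . X X
    . . . . X

Answer: 9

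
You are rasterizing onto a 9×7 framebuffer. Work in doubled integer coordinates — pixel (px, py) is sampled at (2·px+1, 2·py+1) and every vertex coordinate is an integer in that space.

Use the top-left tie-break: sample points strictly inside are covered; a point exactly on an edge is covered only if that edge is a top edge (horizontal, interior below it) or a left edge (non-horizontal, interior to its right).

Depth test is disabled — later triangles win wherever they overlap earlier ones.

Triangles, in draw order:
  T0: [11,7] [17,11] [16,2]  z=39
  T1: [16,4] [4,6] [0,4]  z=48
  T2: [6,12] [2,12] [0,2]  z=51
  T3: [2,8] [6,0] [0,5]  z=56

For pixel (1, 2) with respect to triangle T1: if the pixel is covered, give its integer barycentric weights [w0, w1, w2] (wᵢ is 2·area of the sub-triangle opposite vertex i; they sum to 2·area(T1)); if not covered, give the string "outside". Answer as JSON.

T0:
  2·area = 50  (B↔C swapped to make it positive)
  edge (11, 7)→(16, 2): d=(5,-5) top-left  bias=+0
  edge (16, 2)→(17, 11): d=(1,9) right/bottom  bias=-1
  edge (17, 11)→(11, 7): d=(-6,-4) top-left  bias=+0
    (8,0)@(17, 1): e=[0,-10,60] → ·  [on edge]
    (2,1)@(5, 3): e=[-50,100,0] → ·  [on edge]
    (7,1)@(15, 3): e=[0,10,40] → #  [on edge]
    (8,1)@(17, 3): e=[10,-8,48] → ·
    (6,2)@(13, 5): e=[0,30,20] → #  [on edge]
    (8,2)@(17, 5): e=[20,-6,36] → ·
    (5,3)@(11, 7): e=[0,50,0] → #  [on edge]
    (8,3)@(17, 7): e=[30,-4,24] → ·
    (4,4)@(9, 9): e=[0,70,-20] → ·  [on edge]
    (5,4)@(11, 9): e=[10,52,-12] → ·
    (6,4)@(13, 9): e=[20,34,-4] → ·
    (7,4)@(15, 9): e=[30,16,4] → #
    (3,5)@(7, 11): e=[0,90,-40] → ·  [on edge]
    (8,5)@(17, 11): e=[50,0,0] → ·  [on edge]
    (2,6)@(5, 13): e=[0,110,-60] → ·  [on edge]
  covered (7 px):
    · · · · · · · · ·
    · · · · · · · # ·
    · · · · · · # # ·
    · · · · · # # # ·
    · · · · · · · # ·
    · · · · · · · · ·
    · · · · · · · · ·
T1:
  2·area = 32
  edge (16, 4)→(4, 6): d=(-12,2) right/bottom  bias=-1
  edge (4, 6)→(0, 4): d=(-4,-2) top-left  bias=+0
  edge (0, 4)→(16, 4): d=(16,0) top-left  bias=+0
    (1,2)@(3, 5): e=[14,2,16] → #
    (2,2)@(5, 5): e=[10,6,16] → #
    (3,2)@(7, 5): e=[6,10,16] → #
    (4,2)@(9, 5): e=[2,14,16] → #
    (5,2)@(11, 5): e=[-2,18,16] → ·
    (1,3)@(3, 7): e=[-10,-6,48] → ·
    (2,3)@(5, 7): e=[-14,-2,48] → ·
    (3,3)@(7, 7): e=[-18,2,48] → ·
    (4,3)@(9, 7): e=[-22,6,48] → ·
  covered (4 px):
    · · · · · · · · ·
    · · · · · · · · ·
    · # # # # · · · ·
    · · · · · · · · ·
    · · · · · · · · ·
    · · · · · · · · ·
    · · · · · · · · ·
T2:
  2·area = 40
  edge (6, 12)→(2, 12): d=(-4,0) right/bottom  bias=-1
  edge (2, 12)→(0, 2): d=(-2,-10) top-left  bias=+0
  edge (0, 2)→(6, 12): d=(6,10) right/bottom  bias=-1
    (0,2)@(1, 5): e=[28,4,8] → #
    (1,2)@(3, 5): e=[28,24,-12] → ·
    (0,3)@(1, 7): e=[20,0,20] → #  [on edge]
    (1,3)@(3, 7): e=[20,20,0] → ·  [on edge]
    (0,4)@(1, 9): e=[12,-4,32] → ·
    (1,4)@(3, 9): e=[12,16,12] → #
    (2,4)@(5, 9): e=[12,36,-8] → ·
    (1,5)@(3, 11): e=[4,12,24] → #
    (2,5)@(5, 11): e=[4,32,4] → #
    (3,5)@(7, 11): e=[4,52,-16] → ·
    (1,6)@(3, 13): e=[-4,8,36] → ·
    (2,6)@(5, 13): e=[-4,28,16] → ·
  covered (5 px):
    · · · · · · · · ·
    · · · · · · · · ·
    # · · · · · · · ·
    # · · · · · · · ·
    · # · · · · · · ·
    · # # · · · · · ·
    · · · · · · · · ·
T3:
  2·area = 28  (B↔C swapped to make it positive)
  edge (2, 8)→(0, 5): d=(-2,-3) top-left  bias=+0
  edge (0, 5)→(6, 0): d=(6,-5) top-left  bias=+0
  edge (6, 0)→(2, 8): d=(-4,8) right/bottom  bias=-1
    (2,0)@(5, 1): e=[23,1,4] → #
    (3,0)@(7, 1): e=[29,11,-12] → ·
    (1,1)@(3, 3): e=[13,3,12] → #
    (2,1)@(5, 3): e=[19,13,-4] → ·
    (0,2)@(1, 5): e=[3,5,20] → #
    (2,2)@(5, 5): e=[15,25,-12] → ·
    (0,3)@(1, 7): e=[-1,17,12] → ·
    (1,3)@(3, 7): e=[5,27,-4] → ·
  covered (4 px):
    · · # · · · · · ·
    · # · · · · · · ·
    # # · · · · · · ·
    · · · · · · · · ·
    · · · · · · · · ·
    · · · · · · · · ·
    · · · · · · · · ·

Final: [2,16,14]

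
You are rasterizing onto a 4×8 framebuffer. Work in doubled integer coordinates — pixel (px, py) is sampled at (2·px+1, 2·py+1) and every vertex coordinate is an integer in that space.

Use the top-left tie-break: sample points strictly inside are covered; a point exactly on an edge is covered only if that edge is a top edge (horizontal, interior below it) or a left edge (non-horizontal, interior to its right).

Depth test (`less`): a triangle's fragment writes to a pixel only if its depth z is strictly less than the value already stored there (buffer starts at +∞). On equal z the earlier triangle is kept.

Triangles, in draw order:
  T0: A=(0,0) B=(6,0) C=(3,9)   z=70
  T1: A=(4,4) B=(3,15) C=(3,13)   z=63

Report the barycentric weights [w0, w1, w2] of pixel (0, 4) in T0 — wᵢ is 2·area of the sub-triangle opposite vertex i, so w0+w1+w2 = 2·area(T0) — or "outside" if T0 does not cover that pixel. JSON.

T0:
  2·area = 54
  edge (0, 0)→(6, 0): d=(6,0) top-left  bias=+0
  edge (6, 0)→(3, 9): d=(-3,9) right/bottom  bias=-1
  edge (3, 9)→(0, 0): d=(-3,-9) top-left  bias=+0
    (0,0)@(1, 1): e=[6,42,6] → X
    (1,0)@(3, 1): e=[6,24,24] → X
    (2,0)@(5, 1): e=[6,6,42] → X
    (3,0)@(7, 1): e=[6,-12,60] → .
    (0,1)@(1, 3): e=[18,36,0] → X  [on edge]
    (2,1)@(5, 3): e=[18,0,36] → .  [on edge]
    (0,2)@(1, 5): e=[30,30,-6] → .
    (1,2)@(3, 5): e=[30,12,12] → X
    (2,2)@(5, 5): e=[30,-6,30] → .
    (1,3)@(3, 7): e=[42,6,6] → X
    (2,3)@(5, 7): e=[42,-12,24] → .
    (1,4)@(3, 9): e=[54,0,0] → .  [on edge]
    (0,7)@(1, 15): e=[90,0,-36] → .  [on edge]
    (2,7)@(5, 15): e=[90,-36,0] → .  [on edge]
  covered (7 px):
    X X X .
    X X . .
    . X . .
    . X . .
    . . . .
    . . . .
    . . . .
    . . . .
T1:
  2·area = 2
  edge (4, 4)→(3, 15): d=(-1,11) right/bottom  bias=-1
  edge (3, 15)→(3, 13): d=(0,-2) top-left  bias=+0
  edge (3, 13)→(4, 4): d=(1,-9) top-left  bias=+0
    (1,0)@(3, 1): e=[14,0,-12] → .  [on edge]
    (1,1)@(3, 3): e=[12,0,-10] → .  [on edge]
    (1,2)@(3, 5): e=[10,0,-8] → .  [on edge]
    (1,3)@(3, 7): e=[8,0,-6] → .  [on edge]
    (1,4)@(3, 9): e=[6,0,-4] → .  [on edge]
    (1,5)@(3, 11): e=[4,0,-2] → .  [on edge]
    (1,6)@(3, 13): e=[2,0,0] → X  [on edge]
    (2,6)@(5, 13): e=[-20,4,18] → .
    (1,7)@(3, 15): e=[0,0,2] → .  [on edge]
  covered (1 px):
    . . . .
    . . . .
    . . . .
    . . . .
    . . . .
    . . . .
    . X . .
    . . . .

Final: "outside"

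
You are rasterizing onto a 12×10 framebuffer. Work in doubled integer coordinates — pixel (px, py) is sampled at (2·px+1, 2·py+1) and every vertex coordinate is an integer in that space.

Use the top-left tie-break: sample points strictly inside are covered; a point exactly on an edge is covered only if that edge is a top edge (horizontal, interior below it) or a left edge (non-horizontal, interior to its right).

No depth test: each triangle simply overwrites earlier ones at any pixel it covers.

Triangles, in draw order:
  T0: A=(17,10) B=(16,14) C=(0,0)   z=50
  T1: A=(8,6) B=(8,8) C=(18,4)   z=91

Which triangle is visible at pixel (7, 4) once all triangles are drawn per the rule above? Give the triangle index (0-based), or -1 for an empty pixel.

T0:
  2·area = 78
  edge (17, 10)→(16, 14): d=(-1,4) right/bottom  bias=-1
  edge (16, 14)→(0, 0): d=(-16,-14) top-left  bias=+0
  edge (0, 0)→(17, 10): d=(17,10) right/bottom  bias=-1
    (2,1)@(5, 3): e=[55,22,1] → █
    (3,1)@(7, 3): e=[47,50,-19] → ·
    (2,2)@(5, 5): e=[53,-10,35] → ·
    (3,2)@(7, 5): e=[45,18,15] → █
    (4,2)@(9, 5): e=[37,46,-5] → ·
    (3,3)@(7, 7): e=[43,-14,49] → ·
    (4,3)@(9, 7): e=[35,14,29] → █
    (5,3)@(11, 7): e=[27,42,9] → █
    (6,3)@(13, 7): e=[19,70,-11] → ·
    (4,4)@(9, 9): e=[33,-18,63] → ·
    (5,4)@(11, 9): e=[25,10,43] → █
    (6,4)@(13, 9): e=[17,38,23] → █
  covered (10 px):
    · · · · · · · · · · · ·
    · · █ · · · · · · · · ·
    · · · █ · · · · · · · ·
    · · · · █ █ · · · · · ·
    · · · · · █ █ █ · · · ·
    · · · · · · █ █ · · · ·
    · · · · · · · █ · · · ·
    · · · · · · · · · · · ·
    · · · · · · · · · · · ·
    · · · · · · · · · · · ·
T1:
  2·area = 20  (B↔C swapped to make it positive)
  edge (8, 6)→(18, 4): d=(10,-2) top-left  bias=+0
  edge (18, 4)→(8, 8): d=(-10,4) right/bottom  bias=-1
  edge (8, 8)→(8, 6): d=(0,-2) top-left  bias=+0
    (11,1)@(23, 3): e=[0,-10,30] → ·  [on edge]
    (6,2)@(13, 5): e=[0,10,10] → █  [on edge]
    (7,2)@(15, 5): e=[4,2,14] → █
    (8,2)@(17, 5): e=[8,-6,18] → ·
    (1,3)@(3, 7): e=[0,30,-10] → ·  [on edge]
    (4,3)@(9, 7): e=[12,6,2] → █
    (5,3)@(11, 7): e=[16,-2,6] → ·
    (6,3)@(13, 7): e=[20,-10,10] → ·
    (7,3)@(15, 7): e=[24,-18,14] → ·
    (4,4)@(9, 9): e=[32,-14,2] → ·
  covered (3 px):
    · · · · · · · · · · · ·
    · · · · · · · · · · · ·
    · · · · · · █ █ · · · ·
    · · · · █ · · · · · · ·
    · · · · · · · · · · · ·
    · · · · · · · · · · · ·
    · · · · · · · · · · · ·
    · · · · · · · · · · · ·
    · · · · · · · · · · · ·
    · · · · · · · · · · · ·

Z-buffer (winner per pixel, '.' = empty):
  . . . . . . . . . . . .
  . . 0 . . . . . . . . .
  . . . 0 . . 1 1 . . . .
  . . . . 1 0 . . . . . .
  . . . . . 0 0 0 . . . .
  . . . . . . 0 0 . . . .
  . . . . . . . 0 . . . .
  . . . . . . . . . . . .
  . . . . . . . . . . . .
  . . . . . . . . . . . .

Result: 0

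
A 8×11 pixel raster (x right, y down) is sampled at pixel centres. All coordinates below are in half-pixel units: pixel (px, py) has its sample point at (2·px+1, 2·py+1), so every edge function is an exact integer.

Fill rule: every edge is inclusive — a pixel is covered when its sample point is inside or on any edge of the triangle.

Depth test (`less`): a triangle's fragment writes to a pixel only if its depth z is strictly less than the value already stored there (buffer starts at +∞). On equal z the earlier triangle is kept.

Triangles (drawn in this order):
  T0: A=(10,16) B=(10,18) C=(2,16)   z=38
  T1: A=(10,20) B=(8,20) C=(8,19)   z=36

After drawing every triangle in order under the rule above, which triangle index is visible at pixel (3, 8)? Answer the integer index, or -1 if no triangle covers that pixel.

T0:
  2·area = 16
  edge (10, 16)→(10, 18): d=(0,2) inclusive
  edge (10, 18)→(2, 16): d=(-8,-2) inclusive
  edge (2, 16)→(10, 16): d=(8,0) inclusive
    (3,8)@(7, 17): e=[6,2,8] → #
    (4,8)@(9, 17): e=[2,6,8] → #
    (5,8)@(11, 17): e=[-2,10,8] → ·
    (3,9)@(7, 19): e=[6,-14,24] → ·
    (4,9)@(9, 19): e=[2,-10,24] → ·
  covered (2 px):
    · · · · · · · ·
    · · · · · · · ·
    · · · · · · · ·
    · · · · · · · ·
    · · · · · · · ·
    · · · · · · · ·
    · · · · · · · ·
    · · · · · · · ·
    · · · # # · · ·
    · · · · · · · ·
    · · · · · · · ·
T1:
  2·area = 2
  edge (10, 20)→(8, 20): d=(-2,0) inclusive
  edge (8, 20)→(8, 19): d=(0,-1) inclusive
  edge (8, 19)→(10, 20): d=(2,1) inclusive
  covered (0 px):
    · · · · · · · ·
    · · · · · · · ·
    · · · · · · · ·
    · · · · · · · ·
    · · · · · · · ·
    · · · · · · · ·
    · · · · · · · ·
    · · · · · · · ·
    · · · · · · · ·
    · · · · · · · ·
    · · · · · · · ·

Z-buffer (winner per pixel, '.' = empty):
  . . . . . . . .
  . . . . . . . .
  . . . . . . . .
  . . . . . . . .
  . . . . . . . .
  . . . . . . . .
  . . . . . . . .
  . . . . . . . .
  . . . 0 0 . . .
  . . . . . . . .
  . . . . . . . .

Answer: 0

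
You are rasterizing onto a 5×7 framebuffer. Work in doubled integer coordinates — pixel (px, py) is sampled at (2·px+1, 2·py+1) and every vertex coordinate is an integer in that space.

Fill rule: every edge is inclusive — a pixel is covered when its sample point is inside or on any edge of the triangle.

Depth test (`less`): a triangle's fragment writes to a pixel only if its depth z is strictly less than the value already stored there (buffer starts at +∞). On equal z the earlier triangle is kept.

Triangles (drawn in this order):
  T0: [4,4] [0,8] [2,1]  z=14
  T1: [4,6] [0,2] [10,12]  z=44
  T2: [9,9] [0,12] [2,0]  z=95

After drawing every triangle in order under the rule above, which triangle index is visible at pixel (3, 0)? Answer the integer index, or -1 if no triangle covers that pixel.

T0:
  2·area = 20
  edge (4, 4)→(0, 8): d=(-4,4) inclusive
  edge (0, 8)→(2, 1): d=(2,-7) inclusive
  edge (2, 1)→(4, 4): d=(2,3) inclusive
    (3,0)@(7, 1): e=[0,35,-15] → ·  [on edge]
    (1,1)@(3, 3): e=[8,11,1] → #
    (2,1)@(5, 3): e=[0,25,-5] → ·  [on edge]
    (0,2)@(1, 5): e=[8,1,11] → #
    (1,2)@(3, 5): e=[0,15,5] → #  [on edge]
    (2,2)@(5, 5): e=[-8,29,-1] → ·
    (0,3)@(1, 7): e=[0,5,15] → #  [on edge]
    (1,3)@(3, 7): e=[-8,19,9] → ·
    (0,4)@(1, 9): e=[-8,9,19] → ·
  covered (4 px):
    · · · · ·
    · # · · ·
    # # · · ·
    # · · · ·
    · · · · ·
    · · · · ·
    · · · · ·
T1:
  degenerate (2·area = 0) — covers nothing
T2:
  2·area = 102
  edge (9, 9)→(0, 12): d=(-9,3) inclusive
  edge (0, 12)→(2, 0): d=(2,-12) inclusive
  edge (2, 0)→(9, 9): d=(7,9) inclusive
    (1,1)@(3, 3): e=[72,18,12] → #
    (2,1)@(5, 3): e=[66,42,-6] → ·
    (1,2)@(3, 5): e=[54,22,26] → #
    (2,2)@(5, 5): e=[48,46,8] → #
    (3,2)@(7, 5): e=[42,70,-10] → ·
    (0,3)@(1, 7): e=[42,2,58] → #
    (3,3)@(7, 7): e=[24,74,4] → #
    (4,3)@(9, 7): e=[18,98,-14] → ·
    (0,4)@(1, 9): e=[24,6,72] → #
    (4,4)@(9, 9): e=[0,102,0] → #  [on edge]
    (0,5)@(1, 11): e=[6,10,86] → #
    (1,5)@(3, 11): e=[0,34,68] → #  [on edge]
  covered (14 px):
    · · · · ·
    · # · · ·
    · # # · ·
    # # # # ·
    # # # # #
    # # · · ·
    · · · · ·

Z-buffer (winner per pixel, '.' = empty):
  . . . . .
  . 0 . . .
  0 0 2 . .
  0 2 2 2 .
  2 2 2 2 2
  2 2 . . .
  . . . . .

Answer: -1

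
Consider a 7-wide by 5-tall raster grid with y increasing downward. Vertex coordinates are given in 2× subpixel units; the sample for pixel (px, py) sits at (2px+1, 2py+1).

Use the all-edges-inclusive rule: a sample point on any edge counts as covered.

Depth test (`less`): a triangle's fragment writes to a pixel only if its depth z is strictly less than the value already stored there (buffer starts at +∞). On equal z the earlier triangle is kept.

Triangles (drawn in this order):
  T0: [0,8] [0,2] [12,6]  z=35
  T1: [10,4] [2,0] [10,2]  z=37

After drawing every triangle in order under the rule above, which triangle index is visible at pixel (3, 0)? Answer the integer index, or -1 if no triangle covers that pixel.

T0:
  2·area = 72
  edge (0, 8)→(0, 2): d=(0,-6) inclusive
  edge (0, 2)→(12, 6): d=(12,4) inclusive
  edge (12, 6)→(0, 8): d=(-12,2) inclusive
    (0,1)@(1, 3): e=[6,8,58] → X
    (1,1)@(3, 3): e=[18,0,54] → X  [on edge]
    (2,1)@(5, 3): e=[30,-8,50] → .
    (0,2)@(1, 5): e=[6,32,34] → X
    (2,2)@(5, 5): e=[30,16,26] → X
    (3,2)@(7, 5): e=[42,8,22] → X
    (4,2)@(9, 5): e=[54,0,18] → X  [on edge]
    (5,2)@(11, 5): e=[66,-8,14] → .
    (0,3)@(1, 7): e=[6,56,10] → X
    (3,3)@(7, 7): e=[42,32,-2] → .
    (4,3)@(9, 7): e=[54,24,-6] → .
    (0,4)@(1, 9): e=[6,80,-14] → .
  covered (10 px):
    . . . . . . .
    X X . . . . .
    X X X X X . .
    X X X . . . .
    . . . . . . .
T1:
  2·area = 16
  edge (10, 4)→(2, 0): d=(-8,-4) inclusive
  edge (2, 0)→(10, 2): d=(8,2) inclusive
  edge (10, 2)→(10, 4): d=(0,2) inclusive
    (2,0)@(5, 1): e=[4,2,10] → X
    (3,0)@(7, 1): e=[12,-2,6] → .
    (2,1)@(5, 3): e=[-12,18,10] → .
    (4,1)@(9, 3): e=[4,10,2] → X
    (5,1)@(11, 3): e=[12,6,-2] → .
    (4,2)@(9, 5): e=[-12,26,2] → .
  covered (2 px):
    . . X . . . .
    . . . . X . .
    . . . . . . .
    . . . . . . .
    . . . . . . .

Z-buffer (winner per pixel, '.' = empty):
  . . 1 . . . .
  0 0 . . 1 . .
  0 0 0 0 0 . .
  0 0 0 . . . .
  . . . . . . .

Final: -1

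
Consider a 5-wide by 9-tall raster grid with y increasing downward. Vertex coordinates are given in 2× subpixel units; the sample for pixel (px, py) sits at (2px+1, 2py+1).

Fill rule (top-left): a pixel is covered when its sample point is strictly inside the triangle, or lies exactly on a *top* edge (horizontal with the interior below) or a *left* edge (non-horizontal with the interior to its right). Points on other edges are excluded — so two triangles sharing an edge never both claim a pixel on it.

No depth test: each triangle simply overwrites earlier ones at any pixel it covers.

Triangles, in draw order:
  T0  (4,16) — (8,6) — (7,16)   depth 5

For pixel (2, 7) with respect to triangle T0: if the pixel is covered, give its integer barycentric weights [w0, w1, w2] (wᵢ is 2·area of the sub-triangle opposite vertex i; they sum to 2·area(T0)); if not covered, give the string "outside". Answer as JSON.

T0:
  2·area = 30
  edge (4, 16)→(8, 6): d=(4,-10) top-left  bias=+0
  edge (8, 6)→(7, 16): d=(-1,10) right/bottom  bias=-1
  edge (7, 16)→(4, 16): d=(-3,0) right/bottom  bias=-1
    (3,4)@(7, 9): e=[2,7,21] → █
    (4,4)@(9, 9): e=[22,-13,21] → ·
    (3,5)@(7, 11): e=[10,5,15] → █
    (4,5)@(9, 11): e=[30,-15,15] → ·
    (3,6)@(7, 13): e=[18,3,9] → █
    (4,6)@(9, 13): e=[38,-17,9] → ·
    (2,7)@(5, 15): e=[6,21,3] → █
    (4,7)@(9, 15): e=[46,-19,3] → ·
    (2,8)@(5, 17): e=[14,19,-3] → ·
    (3,8)@(7, 17): e=[34,-1,-3] → ·
  covered (5 px):
    · · · · ·
    · · · · ·
    · · · · ·
    · · · · ·
    · · · █ ·
    · · · █ ·
    · · · █ ·
    · · █ █ ·
    · · · · ·

Result: [21,3,6]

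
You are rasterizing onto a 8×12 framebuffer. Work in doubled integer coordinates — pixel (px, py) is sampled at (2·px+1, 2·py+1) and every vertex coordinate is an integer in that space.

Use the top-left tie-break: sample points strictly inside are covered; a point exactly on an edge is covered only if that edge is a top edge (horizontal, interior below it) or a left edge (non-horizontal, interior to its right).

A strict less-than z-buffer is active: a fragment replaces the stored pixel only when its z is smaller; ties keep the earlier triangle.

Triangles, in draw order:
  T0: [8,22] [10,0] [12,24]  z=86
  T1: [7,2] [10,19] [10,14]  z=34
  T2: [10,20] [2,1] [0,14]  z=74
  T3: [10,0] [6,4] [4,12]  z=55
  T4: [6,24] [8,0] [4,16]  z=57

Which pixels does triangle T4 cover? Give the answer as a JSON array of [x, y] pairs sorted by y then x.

T0:
  2·area = 92
  edge (8, 22)→(10, 0): d=(2,-22) top-left  bias=+0
  edge (10, 0)→(12, 24): d=(2,24) right/bottom  bias=-1
  edge (12, 24)→(8, 22): d=(-4,-2) top-left  bias=+0
    (4,5)@(9, 11): e=[0,46,46] → █  [on edge]
    (5,5)@(11, 11): e=[44,-2,50] → ·
    (4,6)@(9, 13): e=[4,50,38] → █
    (5,6)@(11, 13): e=[48,2,42] → █
    (6,6)@(13, 13): e=[92,-46,46] → ·
    (4,7)@(9, 15): e=[8,54,30] → █
    (6,7)@(13, 15): e=[96,-42,38] → ·
    (4,8)@(9, 17): e=[12,58,22] → █
    (6,8)@(13, 17): e=[100,-38,30] → ·
    (4,9)@(9, 19): e=[16,62,14] → █
    (6,9)@(13, 19): e=[104,-34,22] → ·
    (4,10)@(9, 21): e=[20,66,6] → █
  covered (12 px):
    · · · · · · · ·
    · · · · · · · ·
    · · · · · · · ·
    · · · · · · · ·
    · · · · · · · ·
    · · · · █ · · ·
    · · · · █ █ · ·
    · · · · █ █ · ·
    · · · · █ █ · ·
    · · · · █ █ · ·
    · · · · █ █ · ·
    · · · · · █ · ·
T1:
  2·area = 15  (B↔C swapped to make it positive)
  edge (7, 2)→(10, 14): d=(3,12) right/bottom  bias=-1
  edge (10, 14)→(10, 19): d=(0,5) right/bottom  bias=-1
  edge (10, 19)→(7, 2): d=(-3,-17) top-left  bias=+0
    (4,5)@(9, 11): e=[3,5,7] → █
    (5,5)@(11, 11): e=[-21,-5,41] → ·
    (4,6)@(9, 13): e=[9,5,1] → █
    (5,6)@(11, 13): e=[-15,-5,35] → ·
    (4,7)@(9, 15): e=[15,5,-5] → ·
  covered (2 px):
    · · · · · · · ·
    · · · · · · · ·
    · · · · · · · ·
    · · · · · · · ·
    · · · · · · · ·
    · · · · █ · · ·
    · · · · █ · · ·
    · · · · · · · ·
    · · · · · · · ·
    · · · · · · · ·
    · · · · · · · ·
    · · · · · · · ·
T2:
  2·area = 142  (B↔C swapped to make it positive)
  edge (10, 20)→(0, 14): d=(-10,-6) top-left  bias=+0
  edge (0, 14)→(2, 1): d=(2,-13) top-left  bias=+0
  edge (2, 1)→(10, 20): d=(8,19) right/bottom  bias=-1
    (1,2)@(3, 5): e=[108,21,13] → █
    (2,2)@(5, 5): e=[120,47,-25] → ·
    (1,3)@(3, 7): e=[88,25,29] → █
    (2,3)@(5, 7): e=[100,51,-9] → ·
    (0,4)@(1, 9): e=[56,3,83] → █
    (2,4)@(5, 9): e=[80,55,7] → █
    (3,4)@(7, 9): e=[92,81,-31] → ·
    (0,5)@(1, 11): e=[36,7,99] → █
    (3,5)@(7, 11): e=[72,85,-15] → ·
    (0,6)@(1, 13): e=[16,11,115] → █
    (3,6)@(7, 13): e=[52,89,1] → █
    (4,6)@(9, 13): e=[64,115,-37] → ·
    (2,8)@(5, 17): e=[0,71,71] → █  [on edge]
    (7,11)@(15, 23): e=[0,213,-71] → ·  [on edge]
  covered (18 px):
    · · · · · · · ·
    · · · · · · · ·
    · █ · · · · · ·
    · █ · · · · · ·
    █ █ █ · · · · ·
    █ █ █ · · · · ·
    █ █ █ █ · · · ·
    · █ █ █ · · · ·
    · · █ █ · · · ·
    · · · · █ · · ·
    · · · · · · · ·
    · · · · · · · ·
T3:
  2·area = 24  (B↔C swapped to make it positive)
  edge (10, 0)→(4, 12): d=(-6,12) right/bottom  bias=-1
  edge (4, 12)→(6, 4): d=(2,-8) top-left  bias=+0
  edge (6, 4)→(10, 0): d=(4,-4) top-left  bias=+0
    (4,0)@(9, 1): e=[6,18,0] → █  [on edge]
    (5,0)@(11, 1): e=[-18,34,8] → ·
    (3,1)@(7, 3): e=[18,6,0] → █  [on edge]
    (4,1)@(9, 3): e=[-6,22,8] → ·
    (2,2)@(5, 5): e=[30,-6,0] → ·  [on edge]
    (3,2)@(7, 5): e=[6,10,8] → █
    (4,2)@(9, 5): e=[-18,26,16] → ·
    (1,3)@(3, 7): e=[42,-18,0] → ·  [on edge]
    (3,3)@(7, 7): e=[-6,14,16] → ·
    (0,4)@(1, 9): e=[54,-30,0] → ·  [on edge]
    (2,4)@(5, 9): e=[6,2,16] → █
    (3,4)@(7, 9): e=[-18,18,24] → ·
  covered (4 px):
    · · · · █ · · ·
    · · · █ · · · ·
    · · · █ · · · ·
    · · · · · · · ·
    · · █ · · · · ·
    · · · · · · · ·
    · · · · · · · ·
    · · · · · · · ·
    · · · · · · · ·
    · · · · · · · ·
    · · · · · · · ·
    · · · · · · · ·
T4:
  2·area = 64  (B↔C swapped to make it positive)
  edge (6, 24)→(4, 16): d=(-2,-8) top-left  bias=+0
  edge (4, 16)→(8, 0): d=(4,-16) top-left  bias=+0
  edge (8, 0)→(6, 24): d=(-2,24) right/bottom  bias=-1
    (3,2)@(7, 5): e=[46,4,14] → █
    (4,2)@(9, 5): e=[62,36,-34] → ·
    (3,3)@(7, 7): e=[42,12,10] → █
    (4,3)@(9, 7): e=[58,44,-38] → ·
    (3,4)@(7, 9): e=[38,20,6] → █
    (4,4)@(9, 9): e=[54,52,-42] → ·
    (3,5)@(7, 11): e=[34,28,2] → █
    (4,5)@(9, 11): e=[50,60,-46] → ·
    (2,6)@(5, 13): e=[14,4,46] → █
    (3,6)@(7, 13): e=[30,36,-2] → ·
    (2,7)@(5, 15): e=[10,12,42] → █
    (3,7)@(7, 15): e=[26,44,-6] → ·
  covered (8 px):
    · · · · · · · ·
    · · · · · · · ·
    · · · █ · · · ·
    · · · █ · · · ·
    · · · █ · · · ·
    · · · █ · · · ·
    · · █ · · · · ·
    · · █ · · · · ·
    · · █ · · · · ·
    · · █ · · · · ·
    · · · · · · · ·
    · · · · · · · ·

Answer: [[3,2],[3,3],[3,4],[3,5],[2,6],[2,7],[2,8],[2,9]]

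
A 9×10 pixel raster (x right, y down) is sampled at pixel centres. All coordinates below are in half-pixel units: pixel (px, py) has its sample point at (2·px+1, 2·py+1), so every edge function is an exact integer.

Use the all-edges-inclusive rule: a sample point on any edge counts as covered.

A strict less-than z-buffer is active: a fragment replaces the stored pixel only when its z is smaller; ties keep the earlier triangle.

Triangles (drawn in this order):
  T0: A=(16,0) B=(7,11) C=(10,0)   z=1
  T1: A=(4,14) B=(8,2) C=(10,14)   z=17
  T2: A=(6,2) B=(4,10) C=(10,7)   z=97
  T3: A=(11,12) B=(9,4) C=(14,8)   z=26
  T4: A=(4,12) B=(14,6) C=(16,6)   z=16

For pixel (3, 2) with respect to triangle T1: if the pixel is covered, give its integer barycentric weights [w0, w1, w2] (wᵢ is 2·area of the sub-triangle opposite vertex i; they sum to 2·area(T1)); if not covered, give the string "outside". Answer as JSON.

T0:
  2·area = 66
  edge (16, 0)→(7, 11): d=(-9,11) inclusive
  edge (7, 11)→(10, 0): d=(3,-11) inclusive
  edge (10, 0)→(16, 0): d=(6,0) inclusive
    (5,0)@(11, 1): e=[46,14,6] → X
    (6,0)@(13, 1): e=[24,36,6] → X
    (7,0)@(15, 1): e=[2,58,6] → X
    (8,0)@(17, 1): e=[-20,80,6] → .
    (5,1)@(11, 3): e=[28,20,18] → X
    (7,1)@(15, 3): e=[-16,64,18] → .
    (4,2)@(9, 5): e=[32,4,30] → X
    (6,2)@(13, 5): e=[-12,48,30] → .
    (4,3)@(9, 7): e=[14,10,42] → X
    (5,3)@(11, 7): e=[-8,32,42] → .
    (4,4)@(9, 9): e=[-4,16,54] → .
    (3,5)@(7, 11): e=[0,0,66] → X  [on edge]
  covered (9 px):
    . . . . . X X X .
    . . . . . X X . .
    . . . . X X . . .
    . . . . X . . . .
    . . . . . . . . .
    . . . X . . . . .
    . . . . . . . . .
    . . . . . . . . .
    . . . . . . . . .
    . . . . . . . . .
T1:
  2·area = 72
  edge (4, 14)→(8, 2): d=(4,-12) inclusive
  edge (8, 2)→(10, 14): d=(2,12) inclusive
  edge (10, 14)→(4, 14): d=(-6,0) inclusive
    (3,2)@(7, 5): e=[0,18,54] → X  [on edge]
    (4,2)@(9, 5): e=[24,-6,54] → .
    (3,3)@(7, 7): e=[8,22,42] → X
    (4,3)@(9, 7): e=[32,-2,42] → .
    (3,4)@(7, 9): e=[16,26,30] → X
    (4,4)@(9, 9): e=[40,2,30] → X
    (5,4)@(11, 9): e=[64,-22,30] → .
    (2,5)@(5, 11): e=[0,54,18] → X  [on edge]
    (5,5)@(11, 11): e=[72,-18,18] → .
    (2,6)@(5, 13): e=[8,58,6] → X
    (5,6)@(11, 13): e=[80,-14,6] → .
    (2,7)@(5, 15): e=[16,62,-6] → .
    (1,8)@(3, 17): e=[0,90,-18] → .  [on edge]
  covered (10 px):
    . . . . . . . . .
    . . . . . . . . .
    . . . X . . . . .
    . . . X . . . . .
    . . . X X . . . .
    . . X X X . . . .
    . . X X X . . . .
    . . . . . . . . .
    . . . . . . . . .
    . . . . . . . . .
T2:
  2·area = 42  (B↔C swapped to make it positive)
  edge (6, 2)→(10, 7): d=(4,5) inclusive
  edge (10, 7)→(4, 10): d=(-6,3) inclusive
  edge (4, 10)→(6, 2): d=(2,-8) inclusive
    (3,2)@(7, 5): e=[7,21,14] → X
    (4,2)@(9, 5): e=[-3,15,30] → .
    (2,3)@(5, 7): e=[25,15,2] → X
    (4,3)@(9, 7): e=[5,3,34] → X
    (5,3)@(11, 7): e=[-5,-3,50] → .
    (2,4)@(5, 9): e=[33,3,6] → X
    (3,4)@(7, 9): e=[23,-3,22] → .
    (4,4)@(9, 9): e=[13,-9,38] → .
    (2,5)@(5, 11): e=[41,-9,10] → .
  covered (5 px):
    . . . . . . . . .
    . . . . . . . . .
    . . . X . . . . .
    . . X X X . . . .
    . . X . . . . . .
    . . . . . . . . .
    . . . . . . . . .
    . . . . . . . . .
    . . . . . . . . .
    . . . . . . . . .
T3:
  2·area = 32
  edge (11, 12)→(9, 4): d=(-2,-8) inclusive
  edge (9, 4)→(14, 8): d=(5,4) inclusive
  edge (14, 8)→(11, 12): d=(-3,4) inclusive
    (5,3)@(11, 7): e=[10,7,15] → X
    (6,3)@(13, 7): e=[26,-1,7] → .
    (5,4)@(11, 9): e=[6,17,9] → X
    (6,4)@(13, 9): e=[22,9,1] → X
    (7,4)@(15, 9): e=[38,1,-7] → .
    (5,5)@(11, 11): e=[2,27,3] → X
    (6,5)@(13, 11): e=[18,19,-5] → .
    (5,6)@(11, 13): e=[-2,37,-3] → .
  covered (4 px):
    . . . . . . . . .
    . . . . . . . . .
    . . . . . . . . .
    . . . . . X . . .
    . . . . . X X . .
    . . . . . X . . .
    . . . . . . . . .
    . . . . . . . . .
    . . . . . . . . .
    . . . . . . . . .
T4:
  2·area = 12
  edge (4, 12)→(14, 6): d=(10,-6) inclusive
  edge (14, 6)→(16, 6): d=(2,0) inclusive
  edge (16, 6)→(4, 12): d=(-12,6) inclusive
    (6,3)@(13, 7): e=[4,2,6] → X
    (7,3)@(15, 7): e=[16,2,-6] → .
    (4,4)@(9, 9): e=[0,6,6] → X  [on edge]
    (5,4)@(11, 9): e=[12,6,-6] → .
    (6,4)@(13, 9): e=[24,6,-18] → .
    (4,5)@(9, 11): e=[20,10,-18] → .
  covered (2 px):
    . . . . . . . . .
    . . . . . . . . .
    . . . . . . . . .
    . . . . . . X . .
    . . . . X . . . .
    . . . . . . . . .
    . . . . . . . . .
    . . . . . . . . .
    . . . . . . . . .
    . . . . . . . . .

Answer: [18,54,0]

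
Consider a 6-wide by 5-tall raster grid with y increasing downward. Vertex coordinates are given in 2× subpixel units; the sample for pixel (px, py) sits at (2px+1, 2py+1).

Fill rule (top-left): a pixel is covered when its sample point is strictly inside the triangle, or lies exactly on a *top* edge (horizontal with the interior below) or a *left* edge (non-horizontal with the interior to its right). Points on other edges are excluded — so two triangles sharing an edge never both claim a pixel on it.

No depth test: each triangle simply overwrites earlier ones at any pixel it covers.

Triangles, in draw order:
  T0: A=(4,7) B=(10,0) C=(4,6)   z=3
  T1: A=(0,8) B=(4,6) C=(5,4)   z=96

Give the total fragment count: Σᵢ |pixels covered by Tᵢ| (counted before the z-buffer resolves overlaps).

T0:
  2·area = 6  (B↔C swapped to make it positive)
  edge (4, 7)→(4, 6): d=(0,-1) top-left  bias=+0
  edge (4, 6)→(10, 0): d=(6,-6) top-left  bias=+0
  edge (10, 0)→(4, 7): d=(-6,7) right/bottom  bias=-1
    (4,0)@(9, 1): e=[5,0,1] → X  [on edge]
    (5,0)@(11, 1): e=[7,12,-13] → .
    (3,1)@(7, 3): e=[3,0,3] → X  [on edge]
    (4,1)@(9, 3): e=[5,12,-11] → .
    (2,2)@(5, 5): e=[1,0,5] → X  [on edge]
    (3,2)@(7, 5): e=[3,12,-9] → .
    (1,3)@(3, 7): e=[-1,0,7] → .  [on edge]
    (2,3)@(5, 7): e=[1,12,-7] → .
    (0,4)@(1, 9): e=[-3,0,9] → .  [on edge]
  covered (3 px):
    . . . . X .
    . . . X . .
    . . X . . .
    . . . . . .
    . . . . . .
T1:
  2·area = 6  (B↔C swapped to make it positive)
  edge (0, 8)→(5, 4): d=(5,-4) top-left  bias=+0
  edge (5, 4)→(4, 6): d=(-1,2) right/bottom  bias=-1
  edge (4, 6)→(0, 8): d=(-4,2) right/bottom  bias=-1
  covered (0 px):
    . . . . . .
    . . . . . .
    . . . . . .
    . . . . . .
    . . . . . .

Final: 3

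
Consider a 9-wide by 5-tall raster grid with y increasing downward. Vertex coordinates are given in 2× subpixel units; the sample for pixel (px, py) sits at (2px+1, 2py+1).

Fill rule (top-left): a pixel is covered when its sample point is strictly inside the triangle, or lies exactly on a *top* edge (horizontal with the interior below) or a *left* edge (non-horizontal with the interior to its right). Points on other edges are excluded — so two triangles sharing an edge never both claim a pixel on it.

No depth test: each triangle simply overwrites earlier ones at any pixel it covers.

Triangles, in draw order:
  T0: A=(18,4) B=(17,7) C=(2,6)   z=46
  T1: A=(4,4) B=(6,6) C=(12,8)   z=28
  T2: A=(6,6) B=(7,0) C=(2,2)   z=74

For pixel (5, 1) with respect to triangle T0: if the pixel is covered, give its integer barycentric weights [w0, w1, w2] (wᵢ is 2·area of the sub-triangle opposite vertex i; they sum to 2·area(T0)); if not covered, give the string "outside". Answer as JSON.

T0:
  2·area = 46
  edge (18, 4)→(17, 7): d=(-1,3) right/bottom  bias=-1
  edge (17, 7)→(2, 6): d=(-15,-1) top-left  bias=+0
  edge (2, 6)→(18, 4): d=(16,-2) top-left  bias=+0
    (5,2)@(11, 5): e=[20,24,2] → #
    (6,2)@(13, 5): e=[14,26,6] → #
    (7,2)@(15, 5): e=[8,28,10] → #
    (8,2)@(17, 5): e=[2,30,14] → #
    (5,3)@(11, 7): e=[18,-6,34] → ·
    (6,3)@(13, 7): e=[12,-4,38] → ·
    (7,3)@(15, 7): e=[6,-2,42] → ·
    (8,3)@(17, 7): e=[0,0,46] → ·  [on edge]
  covered (4 px):
    · · · · · · · · ·
    · · · · · · · · ·
    · · · · · # # # #
    · · · · · · · · ·
    · · · · · · · · ·
T1:
  2·area = 8  (B↔C swapped to make it positive)
  edge (4, 4)→(12, 8): d=(8,4) right/bottom  bias=-1
  edge (12, 8)→(6, 6): d=(-6,-2) top-left  bias=+0
  edge (6, 6)→(4, 4): d=(-2,-2) top-left  bias=+0
    (0,0)@(1, 1): e=[-12,20,0] → ·  [on edge]
    (1,1)@(3, 3): e=[-4,12,0] → ·  [on edge]
    (1,2)@(3, 5): e=[12,0,-4] → ·  [on edge]
    (2,2)@(5, 5): e=[4,4,0] → #  [on edge]
    (3,2)@(7, 5): e=[-4,8,4] → ·
    (2,3)@(5, 7): e=[20,-8,-4] → ·
    (3,3)@(7, 7): e=[12,-4,0] → ·  [on edge]
    (4,3)@(9, 7): e=[4,0,4] → #  [on edge]
    (5,3)@(11, 7): e=[-4,4,8] → ·
    (4,4)@(9, 9): e=[20,-12,0] → ·  [on edge]
    (7,4)@(15, 9): e=[-4,0,12] → ·  [on edge]
  covered (2 px):
    · · · · · · · · ·
    · · · · · · · · ·
    · · # · · · · · ·
    · · · · # · · · ·
    · · · · · · · · ·
T2:
  2·area = 28  (B↔C swapped to make it positive)
  edge (6, 6)→(2, 2): d=(-4,-4) top-left  bias=+0
  edge (2, 2)→(7, 0): d=(5,-2) top-left  bias=+0
  edge (7, 0)→(6, 6): d=(-1,6) right/bottom  bias=-1
    (0,0)@(1, 1): e=[0,-7,35] → ·  [on edge]
    (2,0)@(5, 1): e=[16,1,11] → #
    (3,0)@(7, 1): e=[24,5,-1] → ·
    (1,1)@(3, 3): e=[0,7,21] → #  [on edge]
    (3,1)@(7, 3): e=[16,15,-3] → ·
    (1,2)@(3, 5): e=[-8,17,19] → ·
    (2,2)@(5, 5): e=[0,21,7] → #  [on edge]
    (3,2)@(7, 5): e=[8,25,-5] → ·
    (2,3)@(5, 7): e=[-8,31,5] → ·
    (3,3)@(7, 7): e=[0,35,-7] → ·  [on edge]
    (4,4)@(9, 9): e=[0,49,-21] → ·  [on edge]
  covered (4 px):
    · · # · · · · · ·
    · # # · · · · · ·
    · · # · · · · · ·
    · · · · · · · · ·
    · · · · · · · · ·

Result: "outside"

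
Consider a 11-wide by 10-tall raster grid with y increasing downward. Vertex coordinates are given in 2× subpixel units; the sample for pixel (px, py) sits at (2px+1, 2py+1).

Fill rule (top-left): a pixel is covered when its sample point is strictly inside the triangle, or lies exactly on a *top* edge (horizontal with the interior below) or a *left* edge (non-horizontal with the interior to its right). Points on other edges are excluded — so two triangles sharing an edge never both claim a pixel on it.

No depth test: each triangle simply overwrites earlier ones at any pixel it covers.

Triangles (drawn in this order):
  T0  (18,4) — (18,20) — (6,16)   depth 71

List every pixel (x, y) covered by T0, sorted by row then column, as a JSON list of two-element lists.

T0:
  2·area = 192
  edge (18, 4)→(18, 20): d=(0,16) right/bottom  bias=-1
  edge (18, 20)→(6, 16): d=(-12,-4) top-left  bias=+0
  edge (6, 16)→(18, 4): d=(12,-12) top-left  bias=+0
    (10,0)@(21, 1): e=[-48,240,0] → ·  [on edge]
    (9,1)@(19, 3): e=[-16,208,0] → ·  [on edge]
    (8,2)@(17, 5): e=[16,176,0] → #  [on edge]
    (9,2)@(19, 5): e=[-16,184,24] → ·
    (7,3)@(15, 7): e=[48,144,0] → #  [on edge]
    (9,3)@(19, 7): e=[-16,160,48] → ·
    (6,4)@(13, 9): e=[80,112,0] → #  [on edge]
    (9,4)@(19, 9): e=[-16,136,72] → ·
    (5,5)@(11, 11): e=[112,80,0] → #  [on edge]
    (9,5)@(19, 11): e=[-16,112,96] → ·
    (4,6)@(9, 13): e=[144,48,0] → #  [on edge]
    (9,6)@(19, 13): e=[-16,88,120] → ·
    (1,7)@(3, 15): e=[240,0,-48] → ·  [on edge]
    (3,7)@(7, 15): e=[176,16,0] → #  [on edge]
    (2,8)@(5, 17): e=[208,-16,0] → ·  [on edge]
    (4,8)@(9, 17): e=[144,0,48] → #  [on edge]
    (1,9)@(3, 19): e=[240,-48,0] → ·  [on edge]
    (7,9)@(15, 19): e=[48,0,144] → #  [on edge]
  covered (28 px):
    · · · · · · · · · · ·
    · · · · · · · · · · ·
    · · · · · · · · # · ·
    · · · · · · · # # · ·
    · · · · · · # # # · ·
    · · · · · # # # # · ·
    · · · · # # # # # · ·
    · · · # # # # # # · ·
    · · · · # # # # # · ·
    · · · · · · · # # · ·

Result: [[8,2],[7,3],[8,3],[6,4],[7,4],[8,4],[5,5],[6,5],[7,5],[8,5],[4,6],[5,6],[6,6],[7,6],[8,6],[3,7],[4,7],[5,7],[6,7],[7,7],[8,7],[4,8],[5,8],[6,8],[7,8],[8,8],[7,9],[8,9]]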